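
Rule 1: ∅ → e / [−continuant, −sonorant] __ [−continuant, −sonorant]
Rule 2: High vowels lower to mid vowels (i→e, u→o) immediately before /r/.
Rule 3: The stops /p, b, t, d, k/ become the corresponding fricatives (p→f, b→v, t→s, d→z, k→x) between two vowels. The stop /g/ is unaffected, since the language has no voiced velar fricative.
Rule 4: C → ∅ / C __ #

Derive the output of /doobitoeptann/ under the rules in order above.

doovisoefesan

Rule 1 (stop-cluster e-epenthesis): /p/ and /t/ form a stop–stop cluster, so [e] is inserted between them. /doobitoeptann/ → doobitoepetann.
Rule 2 (pre-rhotic lowering): no segment meets the environment; /doobitoepetann/ is unchanged.
Rule 3 (intervocalic spirantization): /b/ is a stop between vowels /o/ and /i/, so it spirantizes to the fricative [v]. /t/ is a stop between vowels /i/ and /o/, so it spirantizes to the fricative [s]. /p/ is a stop between vowels /e/ and /e/, so it spirantizes to the fricative [f]. /t/ is a stop between vowels /e/ and /a/, so it spirantizes to the fricative [s]. /doobitoepetann/ → doovisoefesann.
Rule 4 (final cluster simplification): /n/ is the second consonant of a word-final cluster /nn/, so it deletes. /doovisoefesann/ → doovisoefesan.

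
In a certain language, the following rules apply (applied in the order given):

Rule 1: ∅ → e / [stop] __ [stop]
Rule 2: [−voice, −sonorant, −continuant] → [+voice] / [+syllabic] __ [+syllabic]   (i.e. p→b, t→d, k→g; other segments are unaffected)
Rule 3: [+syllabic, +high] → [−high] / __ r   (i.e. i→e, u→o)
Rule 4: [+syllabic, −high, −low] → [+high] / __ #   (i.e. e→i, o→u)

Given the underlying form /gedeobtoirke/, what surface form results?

gedeobedoerki

Rule 1 (stop-cluster e-epenthesis): /b/ and /t/ form a stop–stop cluster, so [e] is inserted between them. /gedeobtoirke/ → gedeobetoirke.
Rule 2 (intervocalic voicing): /t/ is a voiceless stop between vowels /e/ and /o/, so it voices to [d]. /gedeobetoirke/ → gedeobedoirke.
Rule 3 (pre-rhotic lowering): /i/ is a high vowel immediately before /r/, so it lowers to [e]. /gedeobedoirke/ → gedeobedoerke.
Rule 4 (final vowel raising): /e/ is a mid vowel in word-final position, so it raises to [i]. /gedeobedoerke/ → gedeobedoerki.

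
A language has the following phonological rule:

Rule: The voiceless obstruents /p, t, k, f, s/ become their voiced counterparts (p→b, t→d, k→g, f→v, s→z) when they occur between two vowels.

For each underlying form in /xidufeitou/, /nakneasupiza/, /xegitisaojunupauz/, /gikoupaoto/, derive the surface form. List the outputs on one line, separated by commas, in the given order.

/xidufeitou/: /f/ is a voiceless obstruent between vowels /u/ and /e/, so it voices to [v]. /t/ is a voiceless obstruent between vowels /i/ and /o/, so it voices to [d]. → [xiduveidou].
/nakneasupiza/: /s/ is a voiceless obstruent between vowels /a/ and /u/, so it voices to [z]. /p/ is a voiceless obstruent between vowels /u/ and /i/, so it voices to [b]. → [nakneazubiza].
/xegitisaojunupauz/: /t/ is a voiceless obstruent between vowels /i/ and /i/, so it voices to [d]. /s/ is a voiceless obstruent between vowels /i/ and /a/, so it voices to [z]. /p/ is a voiceless obstruent between vowels /u/ and /a/, so it voices to [b]. → [xegidizaojunubauz].
/gikoupaoto/: /k/ is a voiceless obstruent between vowels /i/ and /o/, so it voices to [g]. /p/ is a voiceless obstruent between vowels /u/ and /a/, so it voices to [b]. /t/ is a voiceless obstruent between vowels /o/ and /o/, so it voices to [d]. → [gigoubaodo].

xiduveidou, nakneazubiza, xegidizaojunubauz, gigoubaodo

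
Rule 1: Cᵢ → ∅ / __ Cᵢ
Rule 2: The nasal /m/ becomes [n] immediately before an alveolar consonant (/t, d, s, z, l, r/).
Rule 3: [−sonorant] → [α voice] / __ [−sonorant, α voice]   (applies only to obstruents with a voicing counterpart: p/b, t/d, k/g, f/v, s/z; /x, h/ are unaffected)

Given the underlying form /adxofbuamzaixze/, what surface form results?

Rule 1 (degemination): no segment meets the environment; /adxofbuamzaixze/ is unchanged.
Rule 2 (nasal place assimilation): /m/ precedes the alveolar consonant /z/, so it assimilates in place to [n]. /adxofbuamzaixze/ → adxofbuanzaixze.
Rule 3 (regressive voicing assimilation): /d/ precedes the voiceless obstruent /x/, so it devoices to [t] by assimilation. /f/ precedes the voiced obstruent /b/, so it voices to [v] by assimilation. /adxofbuanzaixze/ → atxovbuanzaixze.

atxovbuanzaixze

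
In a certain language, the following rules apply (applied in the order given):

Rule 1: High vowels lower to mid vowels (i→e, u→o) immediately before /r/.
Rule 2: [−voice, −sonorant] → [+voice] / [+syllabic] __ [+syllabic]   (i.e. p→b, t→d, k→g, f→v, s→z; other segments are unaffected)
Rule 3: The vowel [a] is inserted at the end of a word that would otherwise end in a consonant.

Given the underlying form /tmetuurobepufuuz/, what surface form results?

Rule 1 (pre-rhotic lowering): /u/ is a high vowel immediately before /r/, so it lowers to [o]. /tmetuurobepufuuz/ → tmetuorobepufuuz.
Rule 2 (intervocalic voicing): /t/ is a voiceless obstruent between vowels /e/ and /u/, so it voices to [d]. /p/ is a voiceless obstruent between vowels /e/ and /u/, so it voices to [b]. /f/ is a voiceless obstruent between vowels /u/ and /u/, so it voices to [v]. /tmetuorobepufuuz/ → tmeduorobebuvuuz.
Rule 3 (final a-epenthesis): the form ends in the consonant /z/, so [a] is inserted word-finally. /tmeduorobebuvuuz/ → tmeduorobebuvuuza.

tmeduorobebuvuuza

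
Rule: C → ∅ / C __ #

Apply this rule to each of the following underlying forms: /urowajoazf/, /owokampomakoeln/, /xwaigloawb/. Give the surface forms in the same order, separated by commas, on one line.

/urowajoazf/: /f/ is the second consonant of a word-final cluster /zf/, so it deletes. → [urowajoaz].
/owokampomakoeln/: /n/ is the second consonant of a word-final cluster /ln/, so it deletes. → [owokampomakoel].
/xwaigloawb/: /b/ is the second consonant of a word-final cluster /wb/, so it deletes. → [xwaigloaw].

urowajoaz, owokampomakoel, xwaigloaw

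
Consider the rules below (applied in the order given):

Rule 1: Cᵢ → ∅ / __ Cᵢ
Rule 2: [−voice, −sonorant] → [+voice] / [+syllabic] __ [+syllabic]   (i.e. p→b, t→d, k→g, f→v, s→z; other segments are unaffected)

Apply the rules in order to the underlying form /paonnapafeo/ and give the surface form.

paonabaveo

Rule 1 (degemination): /nn/ is a geminate; the first /n/ deletes. /paonnapafeo/ → paonapafeo.
Rule 2 (intervocalic voicing): /p/ is a voiceless obstruent between vowels /a/ and /a/, so it voices to [b]. /f/ is a voiceless obstruent between vowels /a/ and /e/, so it voices to [v]. /paonapafeo/ → paonabaveo.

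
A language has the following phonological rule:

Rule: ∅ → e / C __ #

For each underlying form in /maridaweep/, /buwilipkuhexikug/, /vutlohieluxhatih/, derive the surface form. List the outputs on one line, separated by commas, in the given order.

/maridaweep/: the form ends in the consonant /p/, so [e] is inserted word-finally. → [maridaweepe].
/buwilipkuhexikug/: the form ends in the consonant /g/, so [e] is inserted word-finally. → [buwilipkuhexikuge].
/vutlohieluxhatih/: the form ends in the consonant /h/, so [e] is inserted word-finally. → [vutlohieluxhatihe].

maridaweepe, buwilipkuhexikuge, vutlohieluxhatihe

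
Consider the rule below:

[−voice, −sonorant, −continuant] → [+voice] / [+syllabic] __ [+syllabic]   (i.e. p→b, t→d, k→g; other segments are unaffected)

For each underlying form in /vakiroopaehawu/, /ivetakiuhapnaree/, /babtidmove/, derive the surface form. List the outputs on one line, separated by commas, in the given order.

vagiroobaehawu, ivedagiuhapnaree, babtidmove

/vakiroopaehawu/: /k/ is a voiceless stop between vowels /a/ and /i/, so it voices to [g]. /p/ is a voiceless stop between vowels /o/ and /a/, so it voices to [b]. → [vagiroobaehawu].
/ivetakiuhapnaree/: /t/ is a voiceless stop between vowels /e/ and /a/, so it voices to [d]. /k/ is a voiceless stop between vowels /a/ and /i/, so it voices to [g]. → [ivedagiuhapnaree].
/babtidmove/: the rule's environment is not met; surfaces unchanged as [babtidmove].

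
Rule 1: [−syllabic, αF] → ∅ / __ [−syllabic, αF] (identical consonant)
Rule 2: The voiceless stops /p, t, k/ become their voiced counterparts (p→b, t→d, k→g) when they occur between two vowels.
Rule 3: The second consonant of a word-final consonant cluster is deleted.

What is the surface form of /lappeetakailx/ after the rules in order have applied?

Rule 1 (degemination): /pp/ is a geminate; the first /p/ deletes. /lappeetakailx/ → lapeetakailx.
Rule 2 (intervocalic voicing): /p/ is a voiceless stop between vowels /a/ and /e/, so it voices to [b]. /t/ is a voiceless stop between vowels /e/ and /a/, so it voices to [d]. /k/ is a voiceless stop between vowels /a/ and /a/, so it voices to [g]. /lapeetakailx/ → labeedagailx.
Rule 3 (final cluster simplification): /x/ is the second consonant of a word-final cluster /lx/, so it deletes. /labeedagailx/ → labeedagail.

labeedagail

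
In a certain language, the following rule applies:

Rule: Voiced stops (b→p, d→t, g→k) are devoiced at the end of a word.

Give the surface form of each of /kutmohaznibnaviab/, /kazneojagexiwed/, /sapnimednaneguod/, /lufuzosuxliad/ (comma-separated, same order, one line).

kutmohaznibnaviap, kazneojagexiwet, sapnimednaneguot, lufuzosuxliat

/kutmohaznibnaviab/: /b/ is a voiced stop in word-final position, so it devoices to [p]. → [kutmohaznibnaviap].
/kazneojagexiwed/: /d/ is a voiced stop in word-final position, so it devoices to [t]. → [kazneojagexiwet].
/sapnimednaneguod/: /d/ is a voiced stop in word-final position, so it devoices to [t]. → [sapnimednaneguot].
/lufuzosuxliad/: /d/ is a voiced stop in word-final position, so it devoices to [t]. → [lufuzosuxliat].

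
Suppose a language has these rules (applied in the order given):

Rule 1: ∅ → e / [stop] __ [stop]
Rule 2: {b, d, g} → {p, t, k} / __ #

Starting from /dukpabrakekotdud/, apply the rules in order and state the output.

Rule 1 (stop-cluster e-epenthesis): /k/ and /p/ form a stop–stop cluster, so [e] is inserted between them. /t/ and /d/ form a stop–stop cluster, so [e] is inserted between them. /dukpabrakekotdud/ → dukepabrakekotedud.
Rule 2 (final devoicing): /d/ is a voiced stop in word-final position, so it devoices to [t]. /dukepabrakekotedud/ → dukepabrakekotedut.

dukepabrakekotedut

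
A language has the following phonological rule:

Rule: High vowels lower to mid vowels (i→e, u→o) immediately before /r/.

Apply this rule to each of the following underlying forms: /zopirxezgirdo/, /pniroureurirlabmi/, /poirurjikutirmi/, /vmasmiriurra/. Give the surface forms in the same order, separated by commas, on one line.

/zopirxezgirdo/: /i/ is a high vowel immediately before /r/, so it lowers to [e]. /i/ is a high vowel immediately before /r/, so it lowers to [e]. → [zoperxezgerdo].
/pniroureurirlabmi/: /i/ is a high vowel immediately before /r/, so it lowers to [e]. /u/ is a high vowel immediately before /r/, so it lowers to [o]. /u/ is a high vowel immediately before /r/, so it lowers to [o]. /i/ is a high vowel immediately before /r/, so it lowers to [e]. → [pnerooreorerlabmi].
/poirurjikutirmi/: /i/ is a high vowel immediately before /r/, so it lowers to [e]. /u/ is a high vowel immediately before /r/, so it lowers to [o]. /i/ is a high vowel immediately before /r/, so it lowers to [e]. → [poerorjikutermi].
/vmasmiriurra/: /i/ is a high vowel immediately before /r/, so it lowers to [e]. /u/ is a high vowel immediately before /r/, so it lowers to [o]. → [vmasmeriorra].

zoperxezgerdo, pnerooreorerlabmi, poerorjikutermi, vmasmeriorra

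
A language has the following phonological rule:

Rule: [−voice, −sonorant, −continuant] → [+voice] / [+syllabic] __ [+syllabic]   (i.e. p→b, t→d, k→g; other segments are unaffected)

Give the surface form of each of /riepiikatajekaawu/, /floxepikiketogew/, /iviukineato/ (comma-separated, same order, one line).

riebiigadajegaawu, floxebigigedogew, iviugineado

/riepiikatajekaawu/: /p/ is a voiceless stop between vowels /e/ and /i/, so it voices to [b]. /k/ is a voiceless stop between vowels /i/ and /a/, so it voices to [g]. /t/ is a voiceless stop between vowels /a/ and /a/, so it voices to [d]. /k/ is a voiceless stop between vowels /e/ and /a/, so it voices to [g]. → [riebiigadajegaawu].
/floxepikiketogew/: /p/ is a voiceless stop between vowels /e/ and /i/, so it voices to [b]. /k/ is a voiceless stop between vowels /i/ and /i/, so it voices to [g]. /k/ is a voiceless stop between vowels /i/ and /e/, so it voices to [g]. /t/ is a voiceless stop between vowels /e/ and /o/, so it voices to [d]. → [floxebigigedogew].
/iviukineato/: /k/ is a voiceless stop between vowels /u/ and /i/, so it voices to [g]. /t/ is a voiceless stop between vowels /a/ and /o/, so it voices to [d]. → [iviugineado].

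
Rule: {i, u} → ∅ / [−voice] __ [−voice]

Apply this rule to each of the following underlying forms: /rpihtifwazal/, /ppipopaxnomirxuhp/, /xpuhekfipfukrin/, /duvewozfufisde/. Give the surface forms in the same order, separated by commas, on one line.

rphtfwazal, pppopaxnomirxhp, xphekfpfkrin, duvewozffsde

/rpihtifwazal/: /i/ is a high vowel flanked by voiceless consonants /p/ and /h/, so it deletes. /i/ is a high vowel flanked by voiceless consonants /t/ and /f/, so it deletes. → [rphtfwazal].
/ppipopaxnomirxuhp/: /i/ is a high vowel flanked by voiceless consonants /p/ and /p/, so it deletes. /u/ is a high vowel flanked by voiceless consonants /x/ and /h/, so it deletes. → [pppopaxnomirxhp].
/xpuhekfipfukrin/: /u/ is a high vowel flanked by voiceless consonants /p/ and /h/, so it deletes. /i/ is a high vowel flanked by voiceless consonants /f/ and /p/, so it deletes. /u/ is a high vowel flanked by voiceless consonants /f/ and /k/, so it deletes. → [xphekfpfkrin].
/duvewozfufisde/: /u/ is a high vowel flanked by voiceless consonants /f/ and /f/, so it deletes. /i/ is a high vowel flanked by voiceless consonants /f/ and /s/, so it deletes. → [duvewozffsde].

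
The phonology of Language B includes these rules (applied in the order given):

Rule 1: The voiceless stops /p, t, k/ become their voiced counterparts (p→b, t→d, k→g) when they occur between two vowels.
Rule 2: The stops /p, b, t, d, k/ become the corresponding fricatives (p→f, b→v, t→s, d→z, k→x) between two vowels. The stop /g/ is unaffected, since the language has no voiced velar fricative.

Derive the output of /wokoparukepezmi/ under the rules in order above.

Rule 1 (intervocalic voicing): /k/ is a voiceless stop between vowels /o/ and /o/, so it voices to [g]. /p/ is a voiceless stop between vowels /o/ and /a/, so it voices to [b]. /k/ is a voiceless stop between vowels /u/ and /e/, so it voices to [g]. /p/ is a voiceless stop between vowels /e/ and /e/, so it voices to [b]. /wokoparukepezmi/ → wogobarugebezmi.
Rule 2 (intervocalic spirantization): /b/ is a stop between vowels /o/ and /a/, so it spirantizes to the fricative [v]. /b/ is a stop between vowels /e/ and /e/, so it spirantizes to the fricative [v]. /wogobarugebezmi/ → wogovarugevezmi.

wogovarugevezmi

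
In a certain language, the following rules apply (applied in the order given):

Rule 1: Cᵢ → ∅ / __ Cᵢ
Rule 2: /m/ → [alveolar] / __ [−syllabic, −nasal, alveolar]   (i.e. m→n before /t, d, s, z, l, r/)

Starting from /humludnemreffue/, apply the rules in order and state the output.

hunludnenrefue

Rule 1 (degemination): /ff/ is a geminate; the first /f/ deletes. /humludnemreffue/ → humludnemrefue.
Rule 2 (nasal place assimilation): /m/ precedes the alveolar consonant /l/, so it assimilates in place to [n]. /m/ precedes the alveolar consonant /r/, so it assimilates in place to [n]. /humludnemrefue/ → hunludnenrefue.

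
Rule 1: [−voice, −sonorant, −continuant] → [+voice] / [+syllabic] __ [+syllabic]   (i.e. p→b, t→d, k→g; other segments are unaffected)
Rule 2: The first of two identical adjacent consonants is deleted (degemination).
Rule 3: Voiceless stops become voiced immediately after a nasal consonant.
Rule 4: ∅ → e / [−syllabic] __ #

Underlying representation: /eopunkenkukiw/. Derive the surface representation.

Rule 1 (intervocalic voicing): /p/ is a voiceless stop between vowels /o/ and /u/, so it voices to [b]. /k/ is a voiceless stop between vowels /u/ and /i/, so it voices to [g]. /eopunkenkukiw/ → eobunkenkugiw.
Rule 2 (degemination): no segment meets the environment; /eobunkenkugiw/ is unchanged.
Rule 3 (post-nasal voicing): /k/ is a voiceless stop immediately after the nasal /n/, so it voices to [g]. /k/ is a voiceless stop immediately after the nasal /n/, so it voices to [g]. /eobunkenkugiw/ → eobungengugiw.
Rule 4 (final e-epenthesis): the form ends in the consonant /w/, so [e] is inserted word-finally. /eobungengugiw/ → eobungengugiwe.

eobungengugiwe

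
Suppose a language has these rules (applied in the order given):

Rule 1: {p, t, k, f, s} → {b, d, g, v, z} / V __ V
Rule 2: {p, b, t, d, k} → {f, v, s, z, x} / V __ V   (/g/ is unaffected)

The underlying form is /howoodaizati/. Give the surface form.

Rule 1 (intervocalic voicing): /t/ is a voiceless obstruent between vowels /a/ and /i/, so it voices to [d]. /howoodaizati/ → howoodaizadi.
Rule 2 (intervocalic spirantization): /d/ is a stop between vowels /o/ and /a/, so it spirantizes to the fricative [z]. /d/ is a stop between vowels /a/ and /i/, so it spirantizes to the fricative [z]. /howoodaizadi/ → howoozaizazi.

howoozaizazi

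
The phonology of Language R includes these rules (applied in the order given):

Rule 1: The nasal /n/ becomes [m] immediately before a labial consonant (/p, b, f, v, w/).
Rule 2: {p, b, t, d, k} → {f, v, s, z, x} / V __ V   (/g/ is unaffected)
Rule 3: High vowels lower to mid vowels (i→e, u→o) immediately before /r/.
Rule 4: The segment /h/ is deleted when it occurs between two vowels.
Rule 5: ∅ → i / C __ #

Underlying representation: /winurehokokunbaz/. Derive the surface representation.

winoreoxoxumbazi

Rule 1 (nasal place assimilation): /n/ precedes the labial consonant /b/, so it assimilates in place to [m]. /winurehokokunbaz/ → winurehokokumbaz.
Rule 2 (intervocalic spirantization): /k/ is a stop between vowels /o/ and /o/, so it spirantizes to the fricative [x]. /k/ is a stop between vowels /o/ and /u/, so it spirantizes to the fricative [x]. /winurehokokumbaz/ → winurehoxoxumbaz.
Rule 3 (pre-rhotic lowering): /u/ is a high vowel immediately before /r/, so it lowers to [o]. /winurehoxoxumbaz/ → winorehoxoxumbaz.
Rule 4 (intervocalic h-deletion): /h/ occurs between vowels /e/ and /o/, so it deletes. /winorehoxoxumbaz/ → winoreoxoxumbaz.
Rule 5 (final i-epenthesis): the form ends in the consonant /z/, so [i] is inserted word-finally. /winoreoxoxumbaz/ → winoreoxoxumbazi.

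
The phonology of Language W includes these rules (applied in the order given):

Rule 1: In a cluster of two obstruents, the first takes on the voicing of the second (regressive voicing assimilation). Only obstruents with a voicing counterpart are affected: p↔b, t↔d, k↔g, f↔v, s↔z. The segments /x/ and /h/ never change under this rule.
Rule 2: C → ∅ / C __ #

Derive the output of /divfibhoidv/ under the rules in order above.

diffiphoid

Rule 1 (regressive voicing assimilation): /v/ precedes the voiceless obstruent /f/, so it devoices to [f] by assimilation. /b/ precedes the voiceless obstruent /h/, so it devoices to [p] by assimilation. /divfibhoidv/ → diffiphoidv.
Rule 2 (final cluster simplification): /v/ is the second consonant of a word-final cluster /dv/, so it deletes. /diffiphoidv/ → diffiphoid.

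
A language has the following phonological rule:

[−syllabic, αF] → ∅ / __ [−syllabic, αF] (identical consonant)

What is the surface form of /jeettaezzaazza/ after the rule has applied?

/tt/ is a geminate; the first /t/ deletes.
/zz/ is a geminate; the first /z/ deletes.
/zz/ is a geminate; the first /z/ deletes.
Surface form: [jeetaezaaza].

jeetaezaaza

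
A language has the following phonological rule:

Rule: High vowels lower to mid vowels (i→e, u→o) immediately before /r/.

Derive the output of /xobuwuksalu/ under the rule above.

xobuwuksalu

No segment of /xobuwuksalu/ meets the structural description of the rule, so the form surfaces unchanged.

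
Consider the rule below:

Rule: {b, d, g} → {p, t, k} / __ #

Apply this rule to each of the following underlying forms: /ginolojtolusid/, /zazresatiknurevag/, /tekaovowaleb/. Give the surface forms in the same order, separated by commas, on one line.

ginolojtolusit, zazresatiknurevak, tekaovowalep

/ginolojtolusid/: /d/ is a voiced stop in word-final position, so it devoices to [t]. → [ginolojtolusit].
/zazresatiknurevag/: /g/ is a voiced stop in word-final position, so it devoices to [k]. → [zazresatiknurevak].
/tekaovowaleb/: /b/ is a voiced stop in word-final position, so it devoices to [p]. → [tekaovowalep].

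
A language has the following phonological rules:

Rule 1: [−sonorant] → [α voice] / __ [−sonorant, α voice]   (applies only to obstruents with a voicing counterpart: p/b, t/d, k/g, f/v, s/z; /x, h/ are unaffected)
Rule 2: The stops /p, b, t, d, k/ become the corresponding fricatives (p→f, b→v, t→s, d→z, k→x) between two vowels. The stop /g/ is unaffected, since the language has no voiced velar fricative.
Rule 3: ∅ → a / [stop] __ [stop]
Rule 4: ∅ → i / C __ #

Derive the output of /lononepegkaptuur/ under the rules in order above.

Rule 1 (regressive voicing assimilation): /g/ precedes the voiceless obstruent /k/, so it devoices to [k] by assimilation. /lononepegkaptuur/ → lononepekkaptuur.
Rule 2 (intervocalic spirantization): /p/ is a stop between vowels /e/ and /e/, so it spirantizes to the fricative [f]. /lononepekkaptuur/ → lononefekkaptuur.
Rule 3 (stop-cluster a-epenthesis): /k/ and /k/ form a stop–stop cluster, so [a] is inserted between them. /p/ and /t/ form a stop–stop cluster, so [a] is inserted between them. /lononefekkaptuur/ → lononefekakapatuur.
Rule 4 (final i-epenthesis): the form ends in the consonant /r/, so [i] is inserted word-finally. /lononefekakapatuur/ → lononefekakapatuuri.

lononefekakapatuuri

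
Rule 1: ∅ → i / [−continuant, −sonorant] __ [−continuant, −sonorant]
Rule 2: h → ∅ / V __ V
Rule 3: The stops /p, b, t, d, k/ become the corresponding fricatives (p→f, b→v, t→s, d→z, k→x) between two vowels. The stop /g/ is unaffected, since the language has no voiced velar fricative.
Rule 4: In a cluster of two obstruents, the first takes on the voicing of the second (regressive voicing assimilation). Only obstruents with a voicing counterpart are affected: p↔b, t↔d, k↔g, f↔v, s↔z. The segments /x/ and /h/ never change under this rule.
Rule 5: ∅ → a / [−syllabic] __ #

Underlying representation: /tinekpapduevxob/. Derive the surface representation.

tinexifafizuefxoba

Rule 1 (stop-cluster i-epenthesis): /k/ and /p/ form a stop–stop cluster, so [i] is inserted between them. /p/ and /d/ form a stop–stop cluster, so [i] is inserted between them. /tinekpapduevxob/ → tinekipapiduevxob.
Rule 2 (intervocalic h-deletion): no segment meets the environment; /tinekipapiduevxob/ is unchanged.
Rule 3 (intervocalic spirantization): /k/ is a stop between vowels /e/ and /i/, so it spirantizes to the fricative [x]. /p/ is a stop between vowels /i/ and /a/, so it spirantizes to the fricative [f]. /p/ is a stop between vowels /a/ and /i/, so it spirantizes to the fricative [f]. /d/ is a stop between vowels /i/ and /u/, so it spirantizes to the fricative [z]. /tinekipapiduevxob/ → tinexifafizuevxob.
Rule 4 (regressive voicing assimilation): /v/ precedes the voiceless obstruent /x/, so it devoices to [f] by assimilation. /tinexifafizuevxob/ → tinexifafizuefxob.
Rule 5 (final a-epenthesis): the form ends in the consonant /b/, so [a] is inserted word-finally. /tinexifafizuefxob/ → tinexifafizuefxoba.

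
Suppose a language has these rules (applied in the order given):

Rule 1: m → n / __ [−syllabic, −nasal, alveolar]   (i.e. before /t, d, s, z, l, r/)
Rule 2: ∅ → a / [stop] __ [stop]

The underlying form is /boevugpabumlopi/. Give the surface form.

Rule 1 (nasal place assimilation): /m/ precedes the alveolar consonant /l/, so it assimilates in place to [n]. /boevugpabumlopi/ → boevugpabunlopi.
Rule 2 (stop-cluster a-epenthesis): /g/ and /p/ form a stop–stop cluster, so [a] is inserted between them. /boevugpabunlopi/ → boevugapabunlopi.

boevugapabunlopi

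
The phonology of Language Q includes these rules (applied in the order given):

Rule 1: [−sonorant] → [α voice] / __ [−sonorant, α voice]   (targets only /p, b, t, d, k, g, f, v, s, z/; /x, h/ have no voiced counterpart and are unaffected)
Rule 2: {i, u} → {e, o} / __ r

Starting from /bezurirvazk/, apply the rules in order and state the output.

bezorervask

Rule 1 (regressive voicing assimilation): /z/ precedes the voiceless obstruent /k/, so it devoices to [s] by assimilation. /bezurirvazk/ → bezurirvask.
Rule 2 (pre-rhotic lowering): /u/ is a high vowel immediately before /r/, so it lowers to [o]. /i/ is a high vowel immediately before /r/, so it lowers to [e]. /bezurirvask/ → bezorervask.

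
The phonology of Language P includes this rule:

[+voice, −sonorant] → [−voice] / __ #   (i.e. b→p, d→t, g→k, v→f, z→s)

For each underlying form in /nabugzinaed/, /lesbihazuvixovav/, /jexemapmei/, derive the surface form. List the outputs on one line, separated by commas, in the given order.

/nabugzinaed/: /d/ is a voiced obstruent in word-final position, so it devoices to [t]. → [nabugzinaet].
/lesbihazuvixovav/: /v/ is a voiced obstruent in word-final position, so it devoices to [f]. → [lesbihazuvixovaf].
/jexemapmei/: the rule's environment is not met; surfaces unchanged as [jexemapmei].

nabugzinaet, lesbihazuvixovaf, jexemapmei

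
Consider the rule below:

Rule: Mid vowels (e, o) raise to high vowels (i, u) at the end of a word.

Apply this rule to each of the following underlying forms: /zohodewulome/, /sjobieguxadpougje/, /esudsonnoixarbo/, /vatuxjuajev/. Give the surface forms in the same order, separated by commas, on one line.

zohodewulomi, sjobieguxadpougji, esudsonnoixarbu, vatuxjuajev

/zohodewulome/: /e/ is a mid vowel in word-final position, so it raises to [i]. → [zohodewulomi].
/sjobieguxadpougje/: /e/ is a mid vowel in word-final position, so it raises to [i]. → [sjobieguxadpougji].
/esudsonnoixarbo/: /o/ is a mid vowel in word-final position, so it raises to [u]. → [esudsonnoixarbu].
/vatuxjuajev/: the rule's environment is not met; surfaces unchanged as [vatuxjuajev].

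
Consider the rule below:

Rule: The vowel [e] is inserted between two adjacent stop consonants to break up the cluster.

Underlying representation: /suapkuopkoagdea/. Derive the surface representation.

/p/ and /k/ form a stop–stop cluster, so [e] is inserted between them.
/p/ and /k/ form a stop–stop cluster, so [e] is inserted between them.
/g/ and /d/ form a stop–stop cluster, so [e] is inserted between them.
Surface form: [suapekuopekoagedea].

suapekuopekoagedea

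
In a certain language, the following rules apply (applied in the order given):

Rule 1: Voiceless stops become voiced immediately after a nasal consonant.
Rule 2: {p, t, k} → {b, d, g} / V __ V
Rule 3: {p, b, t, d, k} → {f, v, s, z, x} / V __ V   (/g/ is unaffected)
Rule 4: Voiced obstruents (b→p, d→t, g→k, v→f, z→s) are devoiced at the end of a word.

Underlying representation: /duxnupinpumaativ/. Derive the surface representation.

duxnuvinbumaazif

Rule 1 (post-nasal voicing): /p/ is a voiceless stop immediately after the nasal /n/, so it voices to [b]. /duxnupinpumaativ/ → duxnupinbumaativ.
Rule 2 (intervocalic voicing): /p/ is a voiceless stop between vowels /u/ and /i/, so it voices to [b]. /t/ is a voiceless stop between vowels /a/ and /i/, so it voices to [d]. /duxnupinbumaativ/ → duxnubinbumaadiv.
Rule 3 (intervocalic spirantization): /b/ is a stop between vowels /u/ and /i/, so it spirantizes to the fricative [v]. /d/ is a stop between vowels /a/ and /i/, so it spirantizes to the fricative [z]. /duxnubinbumaadiv/ → duxnuvinbumaaziv.
Rule 4 (final devoicing): /v/ is a voiced obstruent in word-final position, so it devoices to [f]. /duxnuvinbumaaziv/ → duxnuvinbumaazif.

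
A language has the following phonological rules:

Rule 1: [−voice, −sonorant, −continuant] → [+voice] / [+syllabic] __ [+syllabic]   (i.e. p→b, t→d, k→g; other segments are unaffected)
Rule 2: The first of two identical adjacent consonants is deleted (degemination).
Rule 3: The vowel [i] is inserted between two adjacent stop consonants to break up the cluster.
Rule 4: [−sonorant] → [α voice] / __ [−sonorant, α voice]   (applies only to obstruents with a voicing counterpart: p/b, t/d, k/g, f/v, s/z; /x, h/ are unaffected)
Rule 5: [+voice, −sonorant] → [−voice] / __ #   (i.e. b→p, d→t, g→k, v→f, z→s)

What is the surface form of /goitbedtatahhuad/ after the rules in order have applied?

Rule 1 (intervocalic voicing): /t/ is a voiceless stop between vowels /a/ and /a/, so it voices to [d]. /goitbedtatahhuad/ → goitbedtadahhuad.
Rule 2 (degemination): /hh/ is a geminate; the first /h/ deletes. /goitbedtadahhuad/ → goitbedtadahuad.
Rule 3 (stop-cluster i-epenthesis): /t/ and /b/ form a stop–stop cluster, so [i] is inserted between them. /d/ and /t/ form a stop–stop cluster, so [i] is inserted between them. /goitbedtadahuad/ → goitibeditadahuad.
Rule 4 (regressive voicing assimilation): no segment meets the environment; /goitibeditadahuad/ is unchanged.
Rule 5 (final devoicing): /d/ is a voiced obstruent in word-final position, so it devoices to [t]. /goitibeditadahuad/ → goitibeditadahuat.

goitibeditadahuat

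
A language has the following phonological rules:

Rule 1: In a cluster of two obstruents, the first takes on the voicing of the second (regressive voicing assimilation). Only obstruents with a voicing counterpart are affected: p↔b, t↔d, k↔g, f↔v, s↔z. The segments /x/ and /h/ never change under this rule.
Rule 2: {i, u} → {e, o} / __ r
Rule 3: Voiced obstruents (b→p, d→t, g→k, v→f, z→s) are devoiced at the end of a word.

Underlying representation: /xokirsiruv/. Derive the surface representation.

xokerseruf

Rule 1 (regressive voicing assimilation): no segment meets the environment; /xokirsiruv/ is unchanged.
Rule 2 (pre-rhotic lowering): /i/ is a high vowel immediately before /r/, so it lowers to [e]. /i/ is a high vowel immediately before /r/, so it lowers to [e]. /xokirsiruv/ → xokerseruv.
Rule 3 (final devoicing): /v/ is a voiced obstruent in word-final position, so it devoices to [f]. /xokerseruv/ → xokerseruf.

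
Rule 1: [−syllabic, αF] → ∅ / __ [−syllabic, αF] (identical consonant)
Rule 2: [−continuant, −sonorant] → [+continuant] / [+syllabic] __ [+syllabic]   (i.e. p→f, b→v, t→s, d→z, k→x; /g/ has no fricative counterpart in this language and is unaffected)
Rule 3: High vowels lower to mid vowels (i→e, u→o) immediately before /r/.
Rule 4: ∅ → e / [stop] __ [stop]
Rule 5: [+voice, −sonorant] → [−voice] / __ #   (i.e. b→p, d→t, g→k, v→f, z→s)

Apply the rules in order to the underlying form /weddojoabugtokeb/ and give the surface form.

Rule 1 (degemination): /dd/ is a geminate; the first /d/ deletes. /weddojoabugtokeb/ → wedojoabugtokeb.
Rule 2 (intervocalic spirantization): /d/ is a stop between vowels /e/ and /o/, so it spirantizes to the fricative [z]. /b/ is a stop between vowels /a/ and /u/, so it spirantizes to the fricative [v]. /k/ is a stop between vowels /o/ and /e/, so it spirantizes to the fricative [x]. /wedojoabugtokeb/ → wezojoavugtoxeb.
Rule 3 (pre-rhotic lowering): no segment meets the environment; /wezojoavugtoxeb/ is unchanged.
Rule 4 (stop-cluster e-epenthesis): /g/ and /t/ form a stop–stop cluster, so [e] is inserted between them. /wezojoavugtoxeb/ → wezojoavugetoxeb.
Rule 5 (final devoicing): /b/ is a voiced obstruent in word-final position, so it devoices to [p]. /wezojoavugetoxeb/ → wezojoavugetoxep.

wezojoavugetoxep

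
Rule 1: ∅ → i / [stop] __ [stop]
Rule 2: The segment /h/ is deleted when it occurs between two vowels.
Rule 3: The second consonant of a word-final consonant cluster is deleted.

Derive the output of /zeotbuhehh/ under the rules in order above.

Rule 1 (stop-cluster i-epenthesis): /t/ and /b/ form a stop–stop cluster, so [i] is inserted between them. /zeotbuhehh/ → zeotibuhehh.
Rule 2 (intervocalic h-deletion): /h/ occurs between vowels /u/ and /e/, so it deletes. /zeotibuhehh/ → zeotibuehh.
Rule 3 (final cluster simplification): /h/ is the second consonant of a word-final cluster /hh/, so it deletes. /zeotibuehh/ → zeotibueh.

zeotibueh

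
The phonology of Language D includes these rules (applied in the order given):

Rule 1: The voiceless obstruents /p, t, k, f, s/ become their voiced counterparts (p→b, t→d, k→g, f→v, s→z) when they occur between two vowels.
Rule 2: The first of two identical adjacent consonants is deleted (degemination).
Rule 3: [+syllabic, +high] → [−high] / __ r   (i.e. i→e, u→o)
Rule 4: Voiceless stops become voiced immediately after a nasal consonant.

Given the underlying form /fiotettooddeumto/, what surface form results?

Rule 1 (intervocalic voicing): /t/ is a voiceless obstruent between vowels /o/ and /e/, so it voices to [d]. /fiotettooddeumto/ → fiodettooddeumto.
Rule 2 (degemination): /tt/ is a geminate; the first /t/ deletes. /dd/ is a geminate; the first /d/ deletes. /fiodettooddeumto/ → fiodetoodeumto.
Rule 3 (pre-rhotic lowering): no segment meets the environment; /fiodetoodeumto/ is unchanged.
Rule 4 (post-nasal voicing): /t/ is a voiceless stop immediately after the nasal /m/, so it voices to [d]. /fiodetoodeumto/ → fiodetoodeumdo.

fiodetoodeumdo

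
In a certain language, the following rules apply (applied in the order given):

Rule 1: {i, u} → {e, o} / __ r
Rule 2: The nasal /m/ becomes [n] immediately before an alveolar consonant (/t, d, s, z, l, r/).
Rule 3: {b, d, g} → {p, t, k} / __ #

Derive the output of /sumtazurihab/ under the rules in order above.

suntazorihap

Rule 1 (pre-rhotic lowering): /u/ is a high vowel immediately before /r/, so it lowers to [o]. /sumtazurihab/ → sumtazorihab.
Rule 2 (nasal place assimilation): /m/ precedes the alveolar consonant /t/, so it assimilates in place to [n]. /sumtazorihab/ → suntazorihab.
Rule 3 (final devoicing): /b/ is a voiced stop in word-final position, so it devoices to [p]. /suntazorihab/ → suntazorihap.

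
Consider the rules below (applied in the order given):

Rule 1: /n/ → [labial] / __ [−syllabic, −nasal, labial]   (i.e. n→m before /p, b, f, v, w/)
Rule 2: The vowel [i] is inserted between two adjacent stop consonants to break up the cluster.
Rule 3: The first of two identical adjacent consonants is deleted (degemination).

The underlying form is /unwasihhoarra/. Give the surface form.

umwasihoara

Rule 1 (nasal place assimilation): /n/ precedes the labial consonant /w/, so it assimilates in place to [m]. /unwasihhoarra/ → umwasihhoarra.
Rule 2 (stop-cluster i-epenthesis): no segment meets the environment; /umwasihhoarra/ is unchanged.
Rule 3 (degemination): /hh/ is a geminate; the first /h/ deletes. /rr/ is a geminate; the first /r/ deletes. /umwasihhoarra/ → umwasihoara.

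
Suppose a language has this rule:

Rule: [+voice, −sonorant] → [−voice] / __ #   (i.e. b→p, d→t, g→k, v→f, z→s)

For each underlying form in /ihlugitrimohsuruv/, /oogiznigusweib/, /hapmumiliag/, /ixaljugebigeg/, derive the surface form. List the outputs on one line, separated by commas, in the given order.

ihlugitrimohsuruf, oogiznigusweip, hapmumiliak, ixaljugebigek

/ihlugitrimohsuruv/: /v/ is a voiced obstruent in word-final position, so it devoices to [f]. → [ihlugitrimohsuruf].
/oogiznigusweib/: /b/ is a voiced obstruent in word-final position, so it devoices to [p]. → [oogiznigusweip].
/hapmumiliag/: /g/ is a voiced obstruent in word-final position, so it devoices to [k]. → [hapmumiliak].
/ixaljugebigeg/: /g/ is a voiced obstruent in word-final position, so it devoices to [k]. → [ixaljugebigek].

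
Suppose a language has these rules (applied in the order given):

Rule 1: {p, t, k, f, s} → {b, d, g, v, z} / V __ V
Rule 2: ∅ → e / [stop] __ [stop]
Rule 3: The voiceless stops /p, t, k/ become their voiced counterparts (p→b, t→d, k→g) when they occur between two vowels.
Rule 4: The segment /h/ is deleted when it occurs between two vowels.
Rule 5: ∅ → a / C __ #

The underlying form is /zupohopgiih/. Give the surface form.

zuboobegiiha

Rule 1 (intervocalic voicing): /p/ is a voiceless obstruent between vowels /u/ and /o/, so it voices to [b]. /zupohopgiih/ → zubohopgiih.
Rule 2 (stop-cluster e-epenthesis): /p/ and /g/ form a stop–stop cluster, so [e] is inserted between them. /zubohopgiih/ → zubohopegiih.
Rule 3 (intervocalic voicing): /p/ is a voiceless stop between vowels /o/ and /e/, so it voices to [b]. /zubohopegiih/ → zubohobegiih.
Rule 4 (intervocalic h-deletion): /h/ occurs between vowels /o/ and /o/, so it deletes. /zubohobegiih/ → zuboobegiih.
Rule 5 (final a-epenthesis): the form ends in the consonant /h/, so [a] is inserted word-finally. /zuboobegiih/ → zuboobegiiha.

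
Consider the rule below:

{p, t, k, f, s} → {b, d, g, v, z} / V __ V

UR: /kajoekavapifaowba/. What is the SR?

/k/ is a voiceless obstruent between vowels /e/ and /a/, so it voices to [g].
/p/ is a voiceless obstruent between vowels /a/ and /i/, so it voices to [b].
/f/ is a voiceless obstruent between vowels /i/ and /a/, so it voices to [v].
The other instance of /k/ does not occur in the required environment and remains unchanged.
Surface form: [kajoegavabivaowba].

kajoegavabivaowba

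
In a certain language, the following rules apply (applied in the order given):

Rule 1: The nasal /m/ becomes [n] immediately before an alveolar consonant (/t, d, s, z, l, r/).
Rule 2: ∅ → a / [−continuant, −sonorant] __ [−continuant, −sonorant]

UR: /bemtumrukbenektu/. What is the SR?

bentunrukabenekatu

Rule 1 (nasal place assimilation): /m/ precedes the alveolar consonant /t/, so it assimilates in place to [n]. /m/ precedes the alveolar consonant /r/, so it assimilates in place to [n]. /bemtumrukbenektu/ → bentunrukbenektu.
Rule 2 (stop-cluster a-epenthesis): /k/ and /b/ form a stop–stop cluster, so [a] is inserted between them. /k/ and /t/ form a stop–stop cluster, so [a] is inserted between them. /bentunrukbenektu/ → bentunrukabenekatu.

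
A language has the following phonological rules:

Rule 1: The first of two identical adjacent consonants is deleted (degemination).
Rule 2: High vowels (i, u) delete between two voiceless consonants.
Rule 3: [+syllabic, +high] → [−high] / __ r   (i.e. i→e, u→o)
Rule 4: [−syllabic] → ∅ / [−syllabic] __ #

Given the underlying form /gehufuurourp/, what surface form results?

Rule 1 (degemination): no segment meets the environment; /gehufuurourp/ is unchanged.
Rule 2 (high vowel syncope): /u/ is a high vowel flanked by voiceless consonants /h/ and /f/, so it deletes. /gehufuurourp/ → gehfuurourp.
Rule 3 (pre-rhotic lowering): /u/ is a high vowel immediately before /r/, so it lowers to [o]. /u/ is a high vowel immediately before /r/, so it lowers to [o]. /gehfuurourp/ → gehfuoroorp.
Rule 4 (final cluster simplification): /p/ is the second consonant of a word-final cluster /rp/, so it deletes. /gehfuoroorp/ → gehfuoroor.

gehfuoroor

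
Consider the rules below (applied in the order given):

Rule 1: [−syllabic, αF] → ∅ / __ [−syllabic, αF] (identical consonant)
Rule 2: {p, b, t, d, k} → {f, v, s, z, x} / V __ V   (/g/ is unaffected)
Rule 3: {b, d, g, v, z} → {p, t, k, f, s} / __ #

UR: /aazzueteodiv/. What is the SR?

aazueseozif

Rule 1 (degemination): /zz/ is a geminate; the first /z/ deletes. /aazzueteodiv/ → aazueteodiv.
Rule 2 (intervocalic spirantization): /t/ is a stop between vowels /e/ and /e/, so it spirantizes to the fricative [s]. /d/ is a stop between vowels /o/ and /i/, so it spirantizes to the fricative [z]. /aazueteodiv/ → aazueseoziv.
Rule 3 (final devoicing): /v/ is a voiced obstruent in word-final position, so it devoices to [f]. /aazueseoziv/ → aazueseozif.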